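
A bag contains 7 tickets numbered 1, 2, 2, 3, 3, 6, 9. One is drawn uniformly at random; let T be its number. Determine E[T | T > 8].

P(T > 8) = 1/7.
Σ over the event: 9·1/7 = 9/7.
E[T | T > 8] = (9/7) / (1/7) = 9.

9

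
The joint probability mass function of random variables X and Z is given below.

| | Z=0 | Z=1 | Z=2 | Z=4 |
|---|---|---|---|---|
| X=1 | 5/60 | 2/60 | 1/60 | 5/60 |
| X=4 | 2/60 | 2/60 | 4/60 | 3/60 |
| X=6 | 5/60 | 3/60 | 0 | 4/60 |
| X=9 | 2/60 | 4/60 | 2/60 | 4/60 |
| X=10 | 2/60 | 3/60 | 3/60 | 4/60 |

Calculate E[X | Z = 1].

47/7

P(Z = 1) = 7/30.
Σ X·P over the event = 1·(2/60) + 4·(2/60) + 6·(3/60) + 9·(4/60) + 10·(3/60) = 47/30.
E[X | Z = 1] = (47/30) / (7/30) = 47/7.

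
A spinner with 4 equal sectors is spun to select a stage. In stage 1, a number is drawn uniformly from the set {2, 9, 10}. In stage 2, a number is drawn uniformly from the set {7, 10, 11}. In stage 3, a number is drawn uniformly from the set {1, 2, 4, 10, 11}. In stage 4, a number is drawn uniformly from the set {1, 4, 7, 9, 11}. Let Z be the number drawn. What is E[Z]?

E[Z | stage 1] = (2+9+10)/3 = 7.
E[Z | stage 2] = (7+10+11)/3 = 28/3.
E[Z | stage 3] = (1+2+4+10+11)/5 = 28/5.
E[Z | stage 4] = (1+4+7+9+11)/5 = 32/5.
E[Z] = (1/4)·(7) + (1/4)·(28/3) + (1/4)·(28/5) + (1/4)·(32/5) = 85/12.

85/12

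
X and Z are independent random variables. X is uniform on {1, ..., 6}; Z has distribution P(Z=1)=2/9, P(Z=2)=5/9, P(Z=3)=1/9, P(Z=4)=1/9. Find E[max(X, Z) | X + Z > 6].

101/19

P(X + Z > 6) = 19/54.
Summing max(X,Z)·P(x,y) over outcomes with X + Z > 6 gives 101/54.
E[max(X, Z) | X + Z > 6] = (101/54) / (19/54) = 101/19.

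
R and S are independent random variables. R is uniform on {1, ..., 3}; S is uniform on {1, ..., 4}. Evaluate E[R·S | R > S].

11/3

Outcomes with R > S: (2,1), (3,1), (3,2), each with probability 1/12.
E[R·S | R > S] = (2 + 3 + 6) / 3 = 11/3.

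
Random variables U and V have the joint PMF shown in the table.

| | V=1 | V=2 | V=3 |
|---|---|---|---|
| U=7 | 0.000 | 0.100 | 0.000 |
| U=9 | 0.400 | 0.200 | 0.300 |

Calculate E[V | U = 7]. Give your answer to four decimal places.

P(U = 7) = 0.100.
Σ V·P over the event = 2·(0.100) = 0.200.
E[V | U = 7] = (0.200) / (0.100) = 2.0000.

2.0000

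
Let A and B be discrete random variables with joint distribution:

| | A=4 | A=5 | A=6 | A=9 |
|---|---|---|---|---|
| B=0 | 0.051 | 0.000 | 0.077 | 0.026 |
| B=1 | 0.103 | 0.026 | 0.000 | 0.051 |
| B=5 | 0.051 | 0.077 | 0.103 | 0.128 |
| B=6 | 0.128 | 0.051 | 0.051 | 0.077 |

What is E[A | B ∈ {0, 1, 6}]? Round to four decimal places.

P(B ∈ {0, 1, 6}) = 0.641.
Summing A·P(A=x,B=y) over the conditioning event gives 3.667.
E[A | B ∈ {0, 1, 6}] = (3.667) / (0.641) = 5.7207.

5.7207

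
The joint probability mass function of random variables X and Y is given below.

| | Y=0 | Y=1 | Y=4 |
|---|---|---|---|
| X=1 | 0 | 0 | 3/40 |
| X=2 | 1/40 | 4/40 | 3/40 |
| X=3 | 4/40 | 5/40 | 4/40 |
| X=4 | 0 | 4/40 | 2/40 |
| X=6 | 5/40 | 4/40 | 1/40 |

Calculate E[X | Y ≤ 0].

22/5

P(Y ≤ 0) = 1/4.
Σ X·P over the event = 2·(1/40) + 3·(4/40) + 6·(5/40) = 11/10.
E[X | Y ≤ 0] = (11/10) / (1/4) = 22/5.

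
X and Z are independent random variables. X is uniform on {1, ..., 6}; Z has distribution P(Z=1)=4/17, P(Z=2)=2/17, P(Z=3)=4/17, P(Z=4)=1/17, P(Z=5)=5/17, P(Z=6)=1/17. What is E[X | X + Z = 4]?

2

P(X + Z = 4) = 5/51.
Summing X·P(x,y) over outcomes with X + Z = 4 gives 10/51.
E[X | X + Z = 4] = (10/51) / (5/51) = 2.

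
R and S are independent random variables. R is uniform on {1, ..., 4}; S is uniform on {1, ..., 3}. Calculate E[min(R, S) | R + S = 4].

Outcomes with R + S = 4: (1,3), (2,2), (3,1), each with probability 1/12.
E[min(R, S) | R + S = 4] = (1 + 2 + 1) / 3 = 4/3.

4/3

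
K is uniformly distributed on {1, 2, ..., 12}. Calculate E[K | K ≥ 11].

Given K ≥ 11, K is equally likely to be any of {11, 12}.
E[K | K ≥ 11] = (11 + 12) / 2 = 23/2.

23/2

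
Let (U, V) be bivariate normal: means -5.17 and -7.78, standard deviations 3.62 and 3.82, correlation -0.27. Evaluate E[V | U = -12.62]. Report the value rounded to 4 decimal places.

The regression of V on U has slope ρ·σ_V/σ_U and passes through (μ_U, μ_V).
E[V | U=-12.62] = -7.78 + (-0.27)·(3.82/3.62)·(-12.62 − (-5.17)) = -7.78 + (-0.284917)·(-7.45) = -5.6574.

-5.6574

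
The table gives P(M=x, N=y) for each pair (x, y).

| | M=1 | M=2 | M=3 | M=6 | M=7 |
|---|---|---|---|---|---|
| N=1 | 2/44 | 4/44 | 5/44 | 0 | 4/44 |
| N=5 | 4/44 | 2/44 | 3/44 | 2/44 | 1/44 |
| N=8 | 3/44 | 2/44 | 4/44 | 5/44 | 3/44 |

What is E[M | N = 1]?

P(N = 1) = 15/44.
Σ M·P over the event = 1·(2/44) + 2·(4/44) + 3·(5/44) + 7·(4/44) = 53/44.
E[M | N = 1] = (53/44) / (15/44) = 53/15.

53/15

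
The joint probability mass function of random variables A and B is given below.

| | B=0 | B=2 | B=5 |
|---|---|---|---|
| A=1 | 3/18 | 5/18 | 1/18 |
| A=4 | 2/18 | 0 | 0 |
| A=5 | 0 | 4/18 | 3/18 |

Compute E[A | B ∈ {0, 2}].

18/7

P(B ∈ {0, 2}) = 7/9.
Σ A·P over the event = 1·(3/18) + 1·(5/18) + 4·(2/18) + 5·(4/18) = 2.
E[A | B ∈ {0, 2}] = (2) / (7/9) = 18/7.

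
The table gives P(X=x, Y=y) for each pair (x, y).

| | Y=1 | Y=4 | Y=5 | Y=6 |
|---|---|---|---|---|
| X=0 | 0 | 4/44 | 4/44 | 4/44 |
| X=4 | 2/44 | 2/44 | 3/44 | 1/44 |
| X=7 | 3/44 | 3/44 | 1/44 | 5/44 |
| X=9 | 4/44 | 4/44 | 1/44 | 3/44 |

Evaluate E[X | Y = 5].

28/9

P(Y = 5) = 9/44.
Σ X·P over the event = 0·(4/44) + 4·(3/44) + 7·(1/44) + 9·(1/44) = 7/11.
E[X | Y = 5] = (7/11) / (9/44) = 28/9.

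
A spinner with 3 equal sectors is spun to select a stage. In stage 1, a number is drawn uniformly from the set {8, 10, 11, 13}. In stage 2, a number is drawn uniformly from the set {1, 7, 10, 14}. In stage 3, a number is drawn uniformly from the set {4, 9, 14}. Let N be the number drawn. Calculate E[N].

E[N | stage 1] = (8+10+11+13)/4 = 21/2.
E[N | stage 2] = (1+7+10+14)/4 = 8.
E[N | stage 3] = (4+9+14)/3 = 9.
By the law of total expectation,
E[N] = (1/3)·(21/2) + (1/3)·(8) + (1/3)·(9) = 55/6.

55/6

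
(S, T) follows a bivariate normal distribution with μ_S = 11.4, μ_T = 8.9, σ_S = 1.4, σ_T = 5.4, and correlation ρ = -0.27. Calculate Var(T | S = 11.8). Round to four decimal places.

For a bivariate normal, Var(T | S=x) = σ_T²(1 − ρ²).
Var(T | S=11.8) = (5.4)²·(1 − (-0.27)²) = 29.16·0.9271 = 27.0342.

27.0342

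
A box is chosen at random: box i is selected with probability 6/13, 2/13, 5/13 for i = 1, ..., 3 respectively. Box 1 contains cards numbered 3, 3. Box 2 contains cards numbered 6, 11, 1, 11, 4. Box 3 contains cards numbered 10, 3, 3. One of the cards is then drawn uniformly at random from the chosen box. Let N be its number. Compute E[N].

E[N | box 1] = (3+3)/2 = 3.
E[N | box 2] = (6+11+1+11+4)/5 = 33/5.
E[N | box 3] = (10+3+3)/3 = 16/3.
By the law of total expectation,
E[N] = (6/13)·(3) + (2/13)·(33/5) + (5/13)·(16/3) = 868/195.

868/195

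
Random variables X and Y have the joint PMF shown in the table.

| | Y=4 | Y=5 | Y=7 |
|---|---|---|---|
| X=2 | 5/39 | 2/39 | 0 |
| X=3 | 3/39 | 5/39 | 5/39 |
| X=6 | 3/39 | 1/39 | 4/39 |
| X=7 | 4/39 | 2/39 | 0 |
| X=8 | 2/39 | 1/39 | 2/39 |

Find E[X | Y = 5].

P(Y = 5) = 11/39.
Σ X·P over the event = 2·(2/39) + 3·(5/39) + 6·(1/39) + 7·(2/39) + 8·(1/39) = 47/39.
E[X | Y = 5] = (47/39) / (11/39) = 47/11.

47/11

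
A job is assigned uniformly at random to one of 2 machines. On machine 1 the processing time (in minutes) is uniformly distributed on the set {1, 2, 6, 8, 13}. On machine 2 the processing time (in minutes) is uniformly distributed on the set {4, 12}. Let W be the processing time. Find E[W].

E[W | machine 1] = (1+2+6+8+13)/5 = 6.
E[W | machine 2] = (4+12)/2 = 8.
By the law of total expectation,
E[W] = (1/2)·(6) + (1/2)·(8) = 7.

7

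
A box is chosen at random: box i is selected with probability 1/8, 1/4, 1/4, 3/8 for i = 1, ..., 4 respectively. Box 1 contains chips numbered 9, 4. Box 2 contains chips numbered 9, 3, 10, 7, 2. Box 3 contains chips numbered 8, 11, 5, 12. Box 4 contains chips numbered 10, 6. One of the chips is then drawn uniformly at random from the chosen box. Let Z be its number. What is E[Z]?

E[Z | box 1] = (9+4)/2 = 13/2.
E[Z | box 2] = (9+3+10+7+2)/5 = 31/5.
E[Z | box 3] = (8+11+5+12)/4 = 9.
E[Z | box 4] = (10+6)/2 = 8.
By the law of total expectation,
E[Z] = (1/8)·(13/2) + (1/4)·(31/5) + (1/4)·(9) + (3/8)·(8) = 609/80.

609/80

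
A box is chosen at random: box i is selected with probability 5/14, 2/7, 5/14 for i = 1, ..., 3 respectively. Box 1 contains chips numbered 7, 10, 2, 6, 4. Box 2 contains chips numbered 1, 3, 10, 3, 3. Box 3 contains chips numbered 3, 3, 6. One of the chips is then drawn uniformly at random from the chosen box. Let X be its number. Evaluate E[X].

E[X | box 1] = (7+10+2+6+4)/5 = 29/5.
E[X | box 2] = (1+3+10+3+3)/5 = 4.
E[X | box 3] = (3+3+6)/3 = 4.
E[X] = (5/14)·(29/5) + (2/7)·(4) + (5/14)·(4) = 65/14.

65/14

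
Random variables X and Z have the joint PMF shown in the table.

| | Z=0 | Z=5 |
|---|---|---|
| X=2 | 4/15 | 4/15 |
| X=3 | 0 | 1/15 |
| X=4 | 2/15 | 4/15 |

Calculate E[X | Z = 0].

8/3

P(Z = 0) = 2/5.
Σ X·P over the event = 2·(4/15) + 4·(2/15) = 16/15.
E[X | Z = 0] = (16/15) / (2/5) = 8/3.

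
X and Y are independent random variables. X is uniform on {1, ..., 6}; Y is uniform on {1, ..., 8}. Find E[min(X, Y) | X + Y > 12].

17/3

Outcomes with X + Y > 12: (5,8), (6,7), (6,8), each with probability 1/48.
E[min(X, Y) | X + Y > 12] = (5 + 6 + 6) / 3 = 17/3.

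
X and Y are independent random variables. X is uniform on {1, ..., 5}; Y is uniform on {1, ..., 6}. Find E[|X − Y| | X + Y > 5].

41/20

P(X + Y > 5) = 2/3.
Summing |X−Y|·P(x,y) over outcomes with X + Y > 5 gives 41/30.
E[|X − Y| | X + Y > 5] = (41/30) / (2/3) = 41/20.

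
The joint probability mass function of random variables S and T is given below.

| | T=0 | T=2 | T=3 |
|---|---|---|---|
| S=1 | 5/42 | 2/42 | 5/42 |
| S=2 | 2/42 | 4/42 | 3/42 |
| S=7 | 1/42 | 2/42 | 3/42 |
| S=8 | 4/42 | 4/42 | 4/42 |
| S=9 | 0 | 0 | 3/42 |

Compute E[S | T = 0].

P(T = 0) = 2/7.
Σ S·P over the event = 1·(5/42) + 2·(2/42) + 7·(1/42) + 8·(4/42) = 8/7.
E[S | T = 0] = (8/7) / (2/7) = 4.

4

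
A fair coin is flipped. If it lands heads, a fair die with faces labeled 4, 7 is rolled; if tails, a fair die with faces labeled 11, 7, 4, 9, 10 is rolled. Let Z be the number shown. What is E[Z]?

137/20

E[Z | heads] = (4+7)/2 = 11/2.
E[Z | tails] = (11+7+4+9+10)/5 = 41/5.
By the law of total expectation,
E[Z] = (1/2)·(11/2) + (1/2)·(41/5) = 137/20.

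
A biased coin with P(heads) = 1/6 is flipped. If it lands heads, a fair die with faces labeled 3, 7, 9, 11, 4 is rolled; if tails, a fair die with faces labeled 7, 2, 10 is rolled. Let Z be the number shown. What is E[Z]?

577/90

E[Z | heads] = (3+7+9+11+4)/5 = 34/5.
E[Z | tails] = (7+2+10)/3 = 19/3.
E[Z] = (1/6)·(34/5) + (5/6)·(19/3) = 577/90.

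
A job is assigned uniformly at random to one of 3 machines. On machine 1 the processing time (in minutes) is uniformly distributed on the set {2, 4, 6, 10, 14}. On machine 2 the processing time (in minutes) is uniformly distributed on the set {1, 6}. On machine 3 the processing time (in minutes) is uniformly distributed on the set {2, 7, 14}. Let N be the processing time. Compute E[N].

551/90

E[N | machine 1] = (2+4+6+10+14)/5 = 36/5.
E[N | machine 2] = (1+6)/2 = 7/2.
E[N | machine 3] = (2+7+14)/3 = 23/3.
By the law of total expectation,
E[N] = (1/3)·(36/5) + (1/3)·(7/2) + (1/3)·(23/3) = 551/90.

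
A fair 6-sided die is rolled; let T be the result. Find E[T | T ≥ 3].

9/2

Given T ≥ 3, T is equally likely to be any of {3, 4, 5, 6}.
E[T | T ≥ 3] = (3 + 4 + 5 + 6) / 4 = 9/2.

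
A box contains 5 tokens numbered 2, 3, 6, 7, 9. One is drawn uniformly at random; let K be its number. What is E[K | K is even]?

4

P(K is even) = 2/5.
Σ over the event: 2·1/5 + 6·1/5 = 8/5.
E[K | K is even] = (8/5) / (2/5) = 4.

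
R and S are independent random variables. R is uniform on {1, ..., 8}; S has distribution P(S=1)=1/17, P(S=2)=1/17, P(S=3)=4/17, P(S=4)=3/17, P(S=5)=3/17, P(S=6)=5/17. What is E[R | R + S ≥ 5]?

599/127

P(R + S ≥ 5) = 127/136.
Summing R·P(x,y) over outcomes with R + S ≥ 5 gives 599/136.
E[R | R + S ≥ 5] = (599/136) / (127/136) = 599/127.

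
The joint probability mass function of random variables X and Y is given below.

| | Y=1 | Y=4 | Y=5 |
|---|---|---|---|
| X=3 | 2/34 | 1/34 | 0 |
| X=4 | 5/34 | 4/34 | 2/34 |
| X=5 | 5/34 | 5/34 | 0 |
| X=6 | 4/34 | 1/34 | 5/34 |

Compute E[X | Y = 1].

P(Y = 1) = 8/17.
Σ X·P over the event = 3·(2/34) + 4·(5/34) + 5·(5/34) + 6·(4/34) = 75/34.
E[X | Y = 1] = (75/34) / (8/17) = 75/16.

75/16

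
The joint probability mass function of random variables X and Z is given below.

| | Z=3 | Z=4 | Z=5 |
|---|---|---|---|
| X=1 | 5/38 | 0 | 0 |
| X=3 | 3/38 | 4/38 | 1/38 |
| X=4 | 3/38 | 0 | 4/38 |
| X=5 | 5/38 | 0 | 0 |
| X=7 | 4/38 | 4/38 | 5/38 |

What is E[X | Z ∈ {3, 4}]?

17/4

P(Z ∈ {3, 4}) = 14/19.
Σ X·P over the event = 1·(5/38) + 3·(3/38) + 3·(4/38) + 4·(3/38) + 5·(5/38) + 7·(4/38) + 7·(4/38) = 119/38.
E[X | Z ∈ {3, 4}] = (119/38) / (14/19) = 17/4.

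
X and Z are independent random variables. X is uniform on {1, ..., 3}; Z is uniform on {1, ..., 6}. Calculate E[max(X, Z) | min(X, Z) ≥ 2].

Outcomes with min(X, Z) ≥ 2: (2,2), (2,3), (2,4), (2,5), (2,6), (3,2), (3,3), (3,4), (3,5), (3,6), each with probability 1/18.
E[max(X, Z) | min(X, Z) ≥ 2] = (2 + 3 + 4 + 5 + 6 + 3 + 3 + 4 + 5 + 6) / 10 = 41/10.

41/10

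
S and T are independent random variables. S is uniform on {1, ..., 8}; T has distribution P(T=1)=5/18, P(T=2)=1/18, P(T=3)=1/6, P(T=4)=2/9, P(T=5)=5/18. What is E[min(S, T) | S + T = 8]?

P(S + T = 8) = 1/8.
Summing min(S,T)·P(x,y) over outcomes with S + T = 8 gives 47/144.
E[min(S, T) | S + T = 8] = (47/144) / (1/8) = 47/18.

47/18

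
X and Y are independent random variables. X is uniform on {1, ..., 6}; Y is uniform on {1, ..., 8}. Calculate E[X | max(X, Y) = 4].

22/7

Outcomes with max(X, Y) = 4: (1,4), (2,4), (3,4), (4,1), (4,2), (4,3), (4,4), each with probability 1/48.
E[X | max(X, Y) = 4] = (1 + 2 + 3 + 4 + 4 + 4 + 4) / 7 = 22/7.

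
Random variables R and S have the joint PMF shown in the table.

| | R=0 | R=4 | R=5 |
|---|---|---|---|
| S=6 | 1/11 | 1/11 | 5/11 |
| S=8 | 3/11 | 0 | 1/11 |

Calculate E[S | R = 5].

19/3

P(R = 5) = 6/11.
Σ S·P over the event = 6·(5/11) + 8·(1/11) = 38/11.
E[S | R = 5] = (38/11) / (6/11) = 19/3.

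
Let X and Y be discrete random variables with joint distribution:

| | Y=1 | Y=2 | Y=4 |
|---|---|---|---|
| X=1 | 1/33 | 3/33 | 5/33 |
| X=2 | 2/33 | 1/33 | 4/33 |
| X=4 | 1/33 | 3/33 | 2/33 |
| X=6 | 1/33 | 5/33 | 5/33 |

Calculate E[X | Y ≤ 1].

3

P(Y ≤ 1) = 5/33.
Σ X·P over the event = 1·(1/33) + 2·(2/33) + 4·(1/33) + 6·(1/33) = 5/11.
E[X | Y ≤ 1] = (5/11) / (5/33) = 3.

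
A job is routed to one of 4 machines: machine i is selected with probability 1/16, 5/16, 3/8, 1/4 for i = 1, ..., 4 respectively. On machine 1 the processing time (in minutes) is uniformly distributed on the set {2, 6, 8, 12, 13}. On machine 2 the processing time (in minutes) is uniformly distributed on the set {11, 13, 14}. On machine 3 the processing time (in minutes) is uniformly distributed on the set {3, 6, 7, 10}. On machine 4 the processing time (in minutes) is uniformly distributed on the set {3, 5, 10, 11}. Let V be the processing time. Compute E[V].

2093/240

E[V | machine 1] = (2+6+8+12+13)/5 = 41/5.
E[V | machine 2] = (11+13+14)/3 = 38/3.
E[V | machine 3] = (3+6+7+10)/4 = 13/2.
E[V | machine 4] = (3+5+10+11)/4 = 29/4.
By the law of total expectation,
E[V] = (1/16)·(41/5) + (5/16)·(38/3) + (3/8)·(13/2) + (1/4)·(29/4) = 2093/240.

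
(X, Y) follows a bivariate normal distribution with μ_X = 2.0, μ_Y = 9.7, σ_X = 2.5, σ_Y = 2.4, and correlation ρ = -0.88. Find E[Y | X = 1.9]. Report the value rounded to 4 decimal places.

E[Y | X=x] = μ_Y + ρ(σ_Y/σ_X)(x − μ_X) for jointly normal variables.
E[Y | X=1.9] = 9.7 + (-0.88)·(2.4/2.5)·(1.9 − (2.0)) = 9.7 + (-0.8448)·(-0.1) = 9.7845.

9.7845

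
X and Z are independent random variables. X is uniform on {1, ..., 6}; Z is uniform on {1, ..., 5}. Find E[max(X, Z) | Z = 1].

Outcomes with Z = 1: (1,1), (2,1), (3,1), (4,1), (5,1), (6,1), each with probability 1/30.
E[max(X, Z) | Z = 1] = (1 + 2 + 3 + 4 + 5 + 6) / 6 = 7/2.

7/2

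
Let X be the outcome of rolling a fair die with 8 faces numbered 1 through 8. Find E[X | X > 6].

Given X > 6, X is equally likely to be any of {7, 8}.
E[X | X > 6] = (7 + 8) / 2 = 15/2.

15/2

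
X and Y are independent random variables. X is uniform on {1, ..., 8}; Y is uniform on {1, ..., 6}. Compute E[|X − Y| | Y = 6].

9/4

Outcomes with Y = 6: (1,6), (2,6), (3,6), (4,6), (5,6), (6,6), (7,6), (8,6), each with probability 1/48.
E[|X − Y| | Y = 6] = (5 + 4 + 3 + 2 + 1 + 0 + 1 + 2) / 8 = 9/4.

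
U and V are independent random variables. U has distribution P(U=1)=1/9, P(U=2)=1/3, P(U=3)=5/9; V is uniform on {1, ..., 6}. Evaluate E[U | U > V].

P(U > V) = 13/54.
Summing U·P(x,y) over outcomes with U > V gives 2/3.
E[U | U > V] = (2/3) / (13/54) = 36/13.

36/13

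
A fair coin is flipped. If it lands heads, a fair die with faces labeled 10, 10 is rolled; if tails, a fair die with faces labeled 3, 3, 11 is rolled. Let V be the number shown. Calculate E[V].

E[V | heads] = (10+10)/2 = 10.
E[V | tails] = (3+3+11)/3 = 17/3.
By the law of total expectation,
E[V] = (1/2)·(10) + (1/2)·(17/3) = 47/6.

47/6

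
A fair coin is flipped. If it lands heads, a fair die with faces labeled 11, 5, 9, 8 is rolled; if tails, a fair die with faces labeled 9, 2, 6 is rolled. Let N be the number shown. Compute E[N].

167/24

E[N | heads] = (11+5+9+8)/4 = 33/4.
E[N | tails] = (9+2+6)/3 = 17/3.
By the law of total expectation,
E[N] = (1/2)·(33/4) + (1/2)·(17/3) = 167/24.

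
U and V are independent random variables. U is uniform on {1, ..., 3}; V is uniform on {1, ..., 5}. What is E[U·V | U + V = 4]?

Outcomes with U + V = 4: (1,3), (2,2), (3,1), each with probability 1/15.
E[U·V | U + V = 4] = (3 + 4 + 3) / 3 = 10/3.

10/3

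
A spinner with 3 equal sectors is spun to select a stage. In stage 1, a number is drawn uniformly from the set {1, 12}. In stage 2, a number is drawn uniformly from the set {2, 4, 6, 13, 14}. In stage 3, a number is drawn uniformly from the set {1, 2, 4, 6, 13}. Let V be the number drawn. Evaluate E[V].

E[V | stage 1] = (1+12)/2 = 13/2.
E[V | stage 2] = (2+4+6+13+14)/5 = 39/5.
E[V | stage 3] = (1+2+4+6+13)/5 = 26/5.
By the law of total expectation,
E[V] = (1/3)·(13/2) + (1/3)·(39/5) + (1/3)·(26/5) = 13/2.

13/2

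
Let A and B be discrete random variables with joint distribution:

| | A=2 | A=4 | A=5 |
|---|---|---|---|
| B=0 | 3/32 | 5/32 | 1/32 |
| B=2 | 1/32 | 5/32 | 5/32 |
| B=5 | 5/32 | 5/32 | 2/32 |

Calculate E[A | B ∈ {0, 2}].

P(B ∈ {0, 2}) = 5/8.
Σ A·P over the event = 2·(3/32) + 2·(1/32) + 4·(5/32) + 4·(5/32) + 5·(1/32) + 5·(5/32) = 39/16.
E[A | B ∈ {0, 2}] = (39/16) / (5/8) = 39/10.

39/10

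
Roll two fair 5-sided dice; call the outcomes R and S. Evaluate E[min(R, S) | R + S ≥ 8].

23/6

Outcomes with R + S ≥ 8: (3,5), (4,4), (4,5), (5,3), (5,4), (5,5), each with probability 1/25.
E[min(R, S) | R + S ≥ 8] = (3 + 4 + 4 + 3 + 4 + 5) / 6 = 23/6.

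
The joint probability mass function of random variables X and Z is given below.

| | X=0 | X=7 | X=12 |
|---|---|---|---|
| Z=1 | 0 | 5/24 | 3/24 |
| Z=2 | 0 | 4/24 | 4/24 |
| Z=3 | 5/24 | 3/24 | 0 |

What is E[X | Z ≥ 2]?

97/16

P(Z ≥ 2) = 2/3.
Σ X·P over the event = 0·(5/24) + 7·(4/24) + 7·(3/24) + 12·(4/24) = 97/24.
E[X | Z ≥ 2] = (97/24) / (2/3) = 97/16.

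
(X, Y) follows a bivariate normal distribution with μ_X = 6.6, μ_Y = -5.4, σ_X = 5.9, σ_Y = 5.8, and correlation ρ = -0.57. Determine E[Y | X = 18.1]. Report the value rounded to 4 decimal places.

E[Y | X=x] = μ_Y + ρ(σ_Y/σ_X)(x − μ_X) for jointly normal variables.
E[Y | X=18.1] = -5.4 + (-0.57)·(5.8/5.9)·(18.1 − (6.6)) = -5.4 + (-0.56034)·(11.5) = -11.8439.

-11.8439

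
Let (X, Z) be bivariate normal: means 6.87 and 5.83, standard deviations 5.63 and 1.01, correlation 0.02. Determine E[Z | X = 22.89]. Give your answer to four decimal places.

For a bivariate normal, E[Z | X=x] = μ_Z + ρ·(σ_Z/σ_X)·(x − μ_X).
E[Z | X=22.89] = 5.83 + (0.02)·(1.01/5.63)·(22.89 − (6.87)) = 5.83 + (0.0035879)·(16.02) = 5.8875.

5.8875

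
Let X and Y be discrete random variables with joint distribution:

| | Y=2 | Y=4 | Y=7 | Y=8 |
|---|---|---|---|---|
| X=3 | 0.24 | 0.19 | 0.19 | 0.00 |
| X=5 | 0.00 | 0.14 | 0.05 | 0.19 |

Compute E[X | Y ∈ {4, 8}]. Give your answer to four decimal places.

P(Y ∈ {4, 8}) = 0.52.
Σ X·P over the event = 3·(0.19) + 5·(0.14) + 5·(0.19) = 2.22.
E[X | Y ∈ {4, 8}] = (2.22) / (0.52) = 4.2692.

4.2692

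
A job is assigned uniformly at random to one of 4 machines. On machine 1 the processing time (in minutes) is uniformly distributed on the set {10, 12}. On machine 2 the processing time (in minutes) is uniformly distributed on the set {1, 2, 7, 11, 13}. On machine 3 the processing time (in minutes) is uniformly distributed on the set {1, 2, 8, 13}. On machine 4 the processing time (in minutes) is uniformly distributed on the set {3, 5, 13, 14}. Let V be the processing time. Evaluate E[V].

651/80

E[V | machine 1] = (10+12)/2 = 11.
E[V | machine 2] = (1+2+7+11+13)/5 = 34/5.
E[V | machine 3] = (1+2+8+13)/4 = 6.
E[V | machine 4] = (3+5+13+14)/4 = 35/4.
E[V] = (1/4)·(11) + (1/4)·(34/5) + (1/4)·(6) + (1/4)·(35/4) = 651/80.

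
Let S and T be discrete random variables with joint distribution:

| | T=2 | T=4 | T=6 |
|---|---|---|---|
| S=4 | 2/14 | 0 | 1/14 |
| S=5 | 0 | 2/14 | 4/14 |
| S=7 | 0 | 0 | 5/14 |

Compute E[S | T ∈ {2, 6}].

P(T ∈ {2, 6}) = 6/7.
Σ S·P over the event = 4·(2/14) + 4·(1/14) + 5·(4/14) + 7·(5/14) = 67/14.
E[S | T ∈ {2, 6}] = (67/14) / (6/7) = 67/12.

67/12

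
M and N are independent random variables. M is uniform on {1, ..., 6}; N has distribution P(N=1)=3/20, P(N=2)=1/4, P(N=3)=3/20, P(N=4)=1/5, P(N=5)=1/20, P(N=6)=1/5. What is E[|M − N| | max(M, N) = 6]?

P(max(M, N) = 6) = 1/3.
Summing |M−N|·P(x,y) over outcomes with max(M, N) = 6 gives 113/120.
E[|M − N| | max(M, N) = 6] = (113/120) / (1/3) = 113/40.

113/40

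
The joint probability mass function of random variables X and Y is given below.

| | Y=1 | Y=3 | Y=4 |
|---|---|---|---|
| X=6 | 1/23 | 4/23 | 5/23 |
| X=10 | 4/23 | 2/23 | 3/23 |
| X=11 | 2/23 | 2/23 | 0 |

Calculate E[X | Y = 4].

15/2

P(Y = 4) = 8/23.
Summing X·P(X=x,Y=y) over the conditioning event gives 60/23.
E[X | Y = 4] = (60/23) / (8/23) = 15/2.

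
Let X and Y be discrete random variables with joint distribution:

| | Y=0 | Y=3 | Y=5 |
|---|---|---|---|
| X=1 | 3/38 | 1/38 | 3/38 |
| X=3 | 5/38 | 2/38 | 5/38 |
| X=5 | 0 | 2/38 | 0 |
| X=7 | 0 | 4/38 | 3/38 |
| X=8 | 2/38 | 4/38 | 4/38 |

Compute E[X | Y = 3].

77/13

P(Y = 3) = 13/38.
Summing X·P(X=x,Y=y) over the conditioning event gives 77/38.
E[X | Y = 3] = (77/38) / (13/38) = 77/13.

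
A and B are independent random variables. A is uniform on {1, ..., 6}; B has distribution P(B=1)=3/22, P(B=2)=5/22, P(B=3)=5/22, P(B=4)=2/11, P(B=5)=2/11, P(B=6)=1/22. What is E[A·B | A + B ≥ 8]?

P(A + B ≥ 8) = 4/11.
Summing AB·P(x,y) over outcomes with A + B ≥ 8 gives 315/44.
E[A·B | A + B ≥ 8] = (315/44) / (4/11) = 315/16.

315/16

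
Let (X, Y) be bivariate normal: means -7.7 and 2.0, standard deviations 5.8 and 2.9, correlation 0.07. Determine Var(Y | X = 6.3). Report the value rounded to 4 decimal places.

8.3688

Var(Y | X=x) = (1 − ρ²)·σ_Y².
Var(Y | X=6.3) = (2.9)²·(1 − (0.07)²) = 8.41·0.9951 = 8.3688.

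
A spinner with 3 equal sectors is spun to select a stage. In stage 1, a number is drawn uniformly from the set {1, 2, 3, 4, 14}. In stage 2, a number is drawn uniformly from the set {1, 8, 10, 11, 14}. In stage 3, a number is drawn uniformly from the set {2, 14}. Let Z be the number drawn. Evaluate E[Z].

E[Z | stage 1] = (1+2+3+4+14)/5 = 24/5.
E[Z | stage 2] = (1+8+10+11+14)/5 = 44/5.
E[Z | stage 3] = (2+14)/2 = 8.
By the law of total expectation,
E[Z] = (1/3)·(24/5) + (1/3)·(44/5) + (1/3)·(8) = 36/5.

36/5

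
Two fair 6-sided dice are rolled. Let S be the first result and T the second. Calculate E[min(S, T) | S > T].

7/3

P(S > T) = 5/12.
Summing min(S,T)·P(x,y) over outcomes with S > T gives 35/36.
E[min(S, T) | S > T] = (35/36) / (5/12) = 7/3.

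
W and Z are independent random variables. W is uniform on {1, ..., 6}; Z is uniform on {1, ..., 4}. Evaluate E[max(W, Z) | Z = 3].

4

P(Z = 3) = 1/4.
Summing max(W,Z)·P(x,y) over outcomes with Z = 3 gives 1.
E[max(W, Z) | Z = 3] = (1) / (1/4) = 4.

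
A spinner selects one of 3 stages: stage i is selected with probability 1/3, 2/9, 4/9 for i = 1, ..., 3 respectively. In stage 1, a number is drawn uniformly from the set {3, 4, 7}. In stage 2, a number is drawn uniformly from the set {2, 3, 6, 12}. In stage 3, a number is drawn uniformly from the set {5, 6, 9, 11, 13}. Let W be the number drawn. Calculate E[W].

607/90

E[W | stage 1] = (3+4+7)/3 = 14/3.
E[W | stage 2] = (2+3+6+12)/4 = 23/4.
E[W | stage 3] = (5+6+9+11+13)/5 = 44/5.
E[W] = (1/3)·(14/3) + (2/9)·(23/4) + (4/9)·(44/5) = 607/90.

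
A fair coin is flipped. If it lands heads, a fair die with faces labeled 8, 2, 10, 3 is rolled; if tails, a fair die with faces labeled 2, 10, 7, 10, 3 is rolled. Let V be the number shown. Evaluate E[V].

243/40

E[V | heads] = (8+2+10+3)/4 = 23/4.
E[V | tails] = (2+10+7+10+3)/5 = 32/5.
E[V] = (1/2)·(23/4) + (1/2)·(32/5) = 243/40.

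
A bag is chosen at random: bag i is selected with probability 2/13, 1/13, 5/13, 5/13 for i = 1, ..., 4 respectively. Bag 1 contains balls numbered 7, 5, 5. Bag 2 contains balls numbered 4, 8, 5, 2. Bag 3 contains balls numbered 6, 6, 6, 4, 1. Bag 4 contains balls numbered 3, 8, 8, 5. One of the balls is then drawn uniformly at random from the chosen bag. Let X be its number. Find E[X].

E[X | bag 1] = (7+5+5)/3 = 17/3.
E[X | bag 2] = (4+8+5+2)/4 = 19/4.
E[X | bag 3] = (6+6+6+4+1)/5 = 23/5.
E[X | bag 4] = (3+8+8+5)/4 = 6.
E[X] = (2/13)·(17/3) + (1/13)·(19/4) + (5/13)·(23/5) + (5/13)·(6) = 829/156.

829/156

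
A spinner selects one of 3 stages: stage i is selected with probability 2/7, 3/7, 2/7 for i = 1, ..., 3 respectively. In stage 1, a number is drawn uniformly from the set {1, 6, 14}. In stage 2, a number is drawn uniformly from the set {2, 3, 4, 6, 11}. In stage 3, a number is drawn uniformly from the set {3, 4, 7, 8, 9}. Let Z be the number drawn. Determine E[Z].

E[Z | stage 1] = (1+6+14)/3 = 7.
E[Z | stage 2] = (2+3+4+6+11)/5 = 26/5.
E[Z | stage 3] = (3+4+7+8+9)/5 = 31/5.
By the law of total expectation,
E[Z] = (2/7)·(7) + (3/7)·(26/5) + (2/7)·(31/5) = 6.

6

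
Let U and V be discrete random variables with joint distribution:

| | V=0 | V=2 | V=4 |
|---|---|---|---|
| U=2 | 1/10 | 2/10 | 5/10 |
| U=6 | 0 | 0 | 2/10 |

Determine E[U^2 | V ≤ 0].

4

P(V ≤ 0) = 1/10.
Σ U^2·P over the event = 4·(1/10) = 2/5.
E[U^2 | V ≤ 0] = (2/5) / (1/10) = 4.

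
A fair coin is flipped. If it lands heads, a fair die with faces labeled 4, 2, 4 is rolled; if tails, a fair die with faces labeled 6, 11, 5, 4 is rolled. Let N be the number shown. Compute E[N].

59/12

E[N | heads] = (4+2+4)/3 = 10/3.
E[N | tails] = (6+11+5+4)/4 = 13/2.
By the law of total expectation,
E[N] = (1/2)·(10/3) + (1/2)·(13/2) = 59/12.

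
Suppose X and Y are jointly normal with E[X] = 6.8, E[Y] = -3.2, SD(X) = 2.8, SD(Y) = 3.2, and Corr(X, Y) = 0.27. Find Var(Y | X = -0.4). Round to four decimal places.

For a bivariate normal, Var(Y | X=x) = σ_Y²(1 − ρ²).
Var(Y | X=-0.4) = (3.2)²·(1 − (0.27)²) = 10.24·0.9271 = 9.4935.

9.4935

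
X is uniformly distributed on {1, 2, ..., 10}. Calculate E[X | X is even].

Given X is even, X is equally likely to be any of {2, 4, 6, 8, 10}.
E[X | X is even] = (2 + 4 + 6 + 8 + 10) / 5 = 6.

6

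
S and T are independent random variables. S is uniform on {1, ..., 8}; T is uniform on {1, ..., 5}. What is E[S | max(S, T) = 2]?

5/3

P(max(S, T) = 2) = 3/40.
Summing S·P(x,y) over outcomes with max(S, T) = 2 gives 1/8.
E[S | max(S, T) = 2] = (1/8) / (3/40) = 5/3.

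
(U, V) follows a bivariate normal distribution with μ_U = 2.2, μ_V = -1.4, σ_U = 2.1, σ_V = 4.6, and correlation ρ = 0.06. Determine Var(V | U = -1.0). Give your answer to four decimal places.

For a bivariate normal, Var(V | U=x) = σ_V²(1 − ρ²).
Var(V | U=-1.0) = (4.6)²·(1 − (0.06)²) = 21.16·0.9964 = 21.0838.

21.0838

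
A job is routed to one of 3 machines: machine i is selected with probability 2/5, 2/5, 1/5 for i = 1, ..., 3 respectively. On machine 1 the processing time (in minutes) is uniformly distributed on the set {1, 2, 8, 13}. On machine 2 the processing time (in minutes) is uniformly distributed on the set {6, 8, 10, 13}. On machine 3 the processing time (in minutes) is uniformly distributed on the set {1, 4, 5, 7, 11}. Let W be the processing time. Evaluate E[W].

E[W | machine 1] = (1+2+8+13)/4 = 6.
E[W | machine 2] = (6+8+10+13)/4 = 37/4.
E[W | machine 3] = (1+4+5+7+11)/5 = 28/5.
By the law of total expectation,
E[W] = (2/5)·(6) + (2/5)·(37/4) + (1/5)·(28/5) = 361/50.

361/50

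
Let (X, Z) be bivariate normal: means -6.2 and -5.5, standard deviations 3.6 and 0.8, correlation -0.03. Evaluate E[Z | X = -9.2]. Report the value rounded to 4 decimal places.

For a bivariate normal, E[Z | X=x] = μ_Z + ρ·(σ_Z/σ_X)·(x − μ_X).
E[Z | X=-9.2] = -5.5 + (-0.03)·(0.8/3.6)·(-9.2 − (-6.2)) = -5.5 + (-0.0066667)·(-3) = -5.4800.

-5.4800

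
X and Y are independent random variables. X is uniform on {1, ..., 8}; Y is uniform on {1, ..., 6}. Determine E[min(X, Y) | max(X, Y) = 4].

16/7

Outcomes with max(X, Y) = 4: (1,4), (2,4), (3,4), (4,1), (4,2), (4,3), (4,4), each with probability 1/48.
E[min(X, Y) | max(X, Y) = 4] = (1 + 2 + 3 + 1 + 2 + 3 + 4) / 7 = 16/7.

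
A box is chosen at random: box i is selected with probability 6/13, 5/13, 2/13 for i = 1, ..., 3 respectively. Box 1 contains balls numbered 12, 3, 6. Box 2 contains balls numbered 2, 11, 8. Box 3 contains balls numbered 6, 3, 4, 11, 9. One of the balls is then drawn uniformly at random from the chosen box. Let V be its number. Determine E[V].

451/65

E[V | box 1] = (12+3+6)/3 = 7.
E[V | box 2] = (2+11+8)/3 = 7.
E[V | box 3] = (6+3+4+11+9)/5 = 33/5.
E[V] = (6/13)·(7) + (5/13)·(7) + (2/13)·(33/5) = 451/65.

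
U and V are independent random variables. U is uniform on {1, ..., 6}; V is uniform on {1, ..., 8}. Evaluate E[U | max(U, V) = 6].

51/11

P(max(U, V) = 6) = 11/48.
Summing U·P(x,y) over outcomes with max(U, V) = 6 gives 17/16.
E[U | max(U, V) = 6] = (17/16) / (11/48) = 51/11.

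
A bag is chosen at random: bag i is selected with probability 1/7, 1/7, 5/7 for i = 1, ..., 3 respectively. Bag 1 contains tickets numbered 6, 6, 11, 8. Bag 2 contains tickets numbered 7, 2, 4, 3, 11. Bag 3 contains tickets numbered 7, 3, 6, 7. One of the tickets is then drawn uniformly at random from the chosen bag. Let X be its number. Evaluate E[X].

419/70

E[X | bag 1] = (6+6+11+8)/4 = 31/4.
E[X | bag 2] = (7+2+4+3+11)/5 = 27/5.
E[X | bag 3] = (7+3+6+7)/4 = 23/4.
E[X] = (1/7)·(31/4) + (1/7)·(27/5) + (5/7)·(23/4) = 419/70.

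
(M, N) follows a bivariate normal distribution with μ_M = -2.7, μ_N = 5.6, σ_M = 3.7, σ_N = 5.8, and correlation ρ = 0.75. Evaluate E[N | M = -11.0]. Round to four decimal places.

For a bivariate normal, E[N | M=x] = μ_N + ρ·(σ_N/σ_M)·(x − μ_M).
E[N | M=-11.0] = 5.6 + (0.75)·(5.8/3.7)·(-11.0 − (-2.7)) = 5.6 + (1.17568)·(-8.3) = -4.1581.

-4.1581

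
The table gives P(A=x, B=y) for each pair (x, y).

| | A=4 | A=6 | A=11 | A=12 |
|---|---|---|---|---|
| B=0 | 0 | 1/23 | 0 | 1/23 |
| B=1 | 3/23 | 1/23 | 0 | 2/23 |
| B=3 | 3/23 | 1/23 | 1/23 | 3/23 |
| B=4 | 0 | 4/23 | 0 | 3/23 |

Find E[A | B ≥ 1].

167/21

P(B ≥ 1) = 21/23.
Summing A·P(A=x,B=y) over the conditioning event gives 167/23.
E[A | B ≥ 1] = (167/23) / (21/23) = 167/21.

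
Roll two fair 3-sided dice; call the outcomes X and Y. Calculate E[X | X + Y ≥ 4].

7/3

Outcomes with X + Y ≥ 4: (1,3), (2,2), (2,3), (3,1), (3,2), (3,3), each with probability 1/9.
E[X | X + Y ≥ 4] = (1 + 2 + 2 + 3 + 3 + 3) / 6 = 7/3.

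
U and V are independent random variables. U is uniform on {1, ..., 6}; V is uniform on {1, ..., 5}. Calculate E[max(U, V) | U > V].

14/3

P(U > V) = 1/2.
Summing max(U,V)·P(x,y) over outcomes with U > V gives 7/3.
E[max(U, V) | U > V] = (7/3) / (1/2) = 14/3.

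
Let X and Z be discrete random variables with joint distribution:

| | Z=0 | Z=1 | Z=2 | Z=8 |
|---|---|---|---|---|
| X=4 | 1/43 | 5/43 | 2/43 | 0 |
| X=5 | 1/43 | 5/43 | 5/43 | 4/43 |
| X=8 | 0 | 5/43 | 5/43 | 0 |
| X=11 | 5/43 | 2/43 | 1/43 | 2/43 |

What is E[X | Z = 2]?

84/13

P(Z = 2) = 13/43.
Summing X·P(X=x,Z=y) over the conditioning event gives 84/43.
E[X | Z = 2] = (84/43) / (13/43) = 84/13.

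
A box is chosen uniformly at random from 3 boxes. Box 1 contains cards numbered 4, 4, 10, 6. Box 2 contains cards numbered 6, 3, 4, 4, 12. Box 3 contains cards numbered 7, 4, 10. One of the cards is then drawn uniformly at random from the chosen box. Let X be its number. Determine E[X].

94/15

E[X | box 1] = (4+4+10+6)/4 = 6.
E[X | box 2] = (6+3+4+4+12)/5 = 29/5.
E[X | box 3] = (7+4+10)/3 = 7.
E[X] = (1/3)·(6) + (1/3)·(29/5) + (1/3)·(7) = 94/15.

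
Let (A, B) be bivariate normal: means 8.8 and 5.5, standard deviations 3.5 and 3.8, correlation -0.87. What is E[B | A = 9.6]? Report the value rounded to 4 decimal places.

4.7443

For a bivariate normal, E[B | A=x] = μ_B + ρ·(σ_B/σ_A)·(x − μ_A).
E[B | A=9.6] = 5.5 + (-0.87)·(3.8/3.5)·(9.6 − (8.8)) = 5.5 + (-0.94457)·(0.8) = 4.7443.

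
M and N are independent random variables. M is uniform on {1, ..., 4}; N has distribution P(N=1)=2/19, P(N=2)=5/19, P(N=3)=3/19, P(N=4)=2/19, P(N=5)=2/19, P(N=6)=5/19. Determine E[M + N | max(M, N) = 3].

P(max(M, N) = 3) = 4/19.
Summing (M+N)·P(x,y) over outcomes with max(M, N) = 3 gives 39/38.
E[M + N | max(M, N) = 3] = (39/38) / (4/19) = 39/8.

39/8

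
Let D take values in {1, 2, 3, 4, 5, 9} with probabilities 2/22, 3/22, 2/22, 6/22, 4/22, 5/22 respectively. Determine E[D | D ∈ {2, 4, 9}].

75/14

P(D ∈ {2, 4, 9}) = 7/11.
Σ over the event: 2·3/22 + 4·3/11 + 9·5/22 = 75/22.
E[D | D ∈ {2, 4, 9}] = (75/22) / (7/11) = 75/14.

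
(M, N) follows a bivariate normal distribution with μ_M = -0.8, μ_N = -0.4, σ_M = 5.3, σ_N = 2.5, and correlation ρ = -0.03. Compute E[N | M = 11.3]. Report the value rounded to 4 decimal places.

The regression of N on M has slope ρ·σ_N/σ_M and passes through (μ_M, μ_N).
E[N | M=11.3] = -0.4 + (-0.03)·(2.5/5.3)·(11.3 − (-0.8)) = -0.4 + (-0.014151)·(12.1) = -0.5712.

-0.5712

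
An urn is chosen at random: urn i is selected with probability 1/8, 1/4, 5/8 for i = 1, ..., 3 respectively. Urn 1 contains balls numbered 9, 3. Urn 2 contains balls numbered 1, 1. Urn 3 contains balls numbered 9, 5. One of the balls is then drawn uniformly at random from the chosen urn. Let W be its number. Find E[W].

E[W | urn 1] = (9+3)/2 = 6.
E[W | urn 2] = (1+1)/2 = 1.
E[W | urn 3] = (9+5)/2 = 7.
E[W] = (1/8)·(6) + (1/4)·(1) + (5/8)·(7) = 43/8.

43/8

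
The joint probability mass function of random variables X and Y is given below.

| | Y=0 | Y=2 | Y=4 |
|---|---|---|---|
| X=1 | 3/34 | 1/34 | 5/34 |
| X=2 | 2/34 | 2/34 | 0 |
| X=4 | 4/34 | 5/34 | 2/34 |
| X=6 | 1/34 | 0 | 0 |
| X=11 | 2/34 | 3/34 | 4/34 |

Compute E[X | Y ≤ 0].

P(Y ≤ 0) = 6/17.
Summing X·P(X=x,Y=y) over the conditioning event gives 3/2.
E[X | Y ≤ 0] = (3/2) / (6/17) = 17/4.

17/4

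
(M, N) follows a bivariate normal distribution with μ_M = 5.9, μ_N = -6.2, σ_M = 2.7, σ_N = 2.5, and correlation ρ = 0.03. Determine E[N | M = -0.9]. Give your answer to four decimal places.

-6.3889

E[N | M=x] = μ_N + ρ(σ_N/σ_M)(x − μ_M) for jointly normal variables.
E[N | M=-0.9] = -6.2 + (0.03)·(2.5/2.7)·(-0.9 − (5.9)) = -6.2 + (0.027778)·(-6.8) = -6.3889.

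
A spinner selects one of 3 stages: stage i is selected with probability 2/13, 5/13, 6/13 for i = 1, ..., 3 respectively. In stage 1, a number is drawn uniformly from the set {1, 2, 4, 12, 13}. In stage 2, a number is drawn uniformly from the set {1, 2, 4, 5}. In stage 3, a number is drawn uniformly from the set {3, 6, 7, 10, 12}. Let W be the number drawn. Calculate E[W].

367/65

E[W | stage 1] = (1+2+4+12+13)/5 = 32/5.
E[W | stage 2] = (1+2+4+5)/4 = 3.
E[W | stage 3] = (3+6+7+10+12)/5 = 38/5.
By the law of total expectation,
E[W] = (2/13)·(32/5) + (5/13)·(3) + (6/13)·(38/5) = 367/65.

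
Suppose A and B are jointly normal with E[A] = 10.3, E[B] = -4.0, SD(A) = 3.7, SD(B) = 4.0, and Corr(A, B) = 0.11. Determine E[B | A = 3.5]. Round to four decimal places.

The regression of B on A has slope ρ·σ_B/σ_A and passes through (μ_A, μ_B).
E[B | A=3.5] = -4.0 + (0.11)·(4.0/3.7)·(3.5 − (10.3)) = -4.0 + (0.118919)·(-6.8) = -4.8086.

-4.8086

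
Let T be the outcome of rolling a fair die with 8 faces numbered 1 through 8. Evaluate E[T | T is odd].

Given T is odd, T is equally likely to be any of {1, 3, 5, 7}.
E[T | T is odd] = (1 + 3 + 5 + 7) / 4 = 4.

4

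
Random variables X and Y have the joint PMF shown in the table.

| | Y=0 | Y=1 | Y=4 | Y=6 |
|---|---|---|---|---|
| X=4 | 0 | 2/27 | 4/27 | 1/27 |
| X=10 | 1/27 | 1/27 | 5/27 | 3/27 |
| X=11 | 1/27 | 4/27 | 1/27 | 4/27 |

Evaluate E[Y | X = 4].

24/7

P(X = 4) = 7/27.
Σ Y·P over the event = 1·(2/27) + 4·(4/27) + 6·(1/27) = 8/9.
E[Y | X = 4] = (8/9) / (7/27) = 24/7.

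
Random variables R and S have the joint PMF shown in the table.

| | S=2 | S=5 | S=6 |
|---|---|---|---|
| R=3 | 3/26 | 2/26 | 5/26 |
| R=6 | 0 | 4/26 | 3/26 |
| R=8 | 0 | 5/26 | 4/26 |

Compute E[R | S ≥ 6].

P(S ≥ 6) = 6/13.
Σ R·P over the event = 3·(5/26) + 6·(3/26) + 8·(4/26) = 5/2.
E[R | S ≥ 6] = (5/2) / (6/13) = 65/12.

65/12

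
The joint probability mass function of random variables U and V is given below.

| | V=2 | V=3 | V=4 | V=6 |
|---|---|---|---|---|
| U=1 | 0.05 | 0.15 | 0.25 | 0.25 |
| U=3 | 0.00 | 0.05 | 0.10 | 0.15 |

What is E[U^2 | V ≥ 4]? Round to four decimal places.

P(V ≥ 4) = 0.75.
Σ U^2·P over the event = 1·(0.25) + 1·(0.25) + 9·(0.10) + 9·(0.15) = 2.75.
E[U^2 | V ≥ 4] = (2.75) / (0.75) = 3.6667.

3.6667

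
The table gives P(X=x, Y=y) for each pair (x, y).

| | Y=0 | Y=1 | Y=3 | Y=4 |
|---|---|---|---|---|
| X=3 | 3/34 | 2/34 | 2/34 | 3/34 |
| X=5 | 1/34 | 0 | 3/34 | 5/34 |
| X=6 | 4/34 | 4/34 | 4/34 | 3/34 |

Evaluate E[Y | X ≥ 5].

19/8

P(X ≥ 5) = 12/17.
Σ Y·P over the event = 0·(1/34) + 3·(3/34) + 4·(5/34) + 0·(4/34) + 1·(4/34) + 3·(4/34) + 4·(3/34) = 57/34.
E[Y | X ≥ 5] = (57/34) / (12/17) = 19/8.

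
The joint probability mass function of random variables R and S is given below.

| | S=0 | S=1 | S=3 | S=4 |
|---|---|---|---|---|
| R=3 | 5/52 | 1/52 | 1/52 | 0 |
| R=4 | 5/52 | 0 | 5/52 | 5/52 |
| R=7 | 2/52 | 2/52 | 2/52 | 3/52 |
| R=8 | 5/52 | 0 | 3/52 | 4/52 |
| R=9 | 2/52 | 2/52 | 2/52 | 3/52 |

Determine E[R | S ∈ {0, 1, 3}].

221/37

P(S ∈ {0, 1, 3}) = 37/52.
Summing R·P(R=x,S=y) over the conditioning event gives 17/4.
E[R | S ∈ {0, 1, 3}] = (17/4) / (37/52) = 221/37.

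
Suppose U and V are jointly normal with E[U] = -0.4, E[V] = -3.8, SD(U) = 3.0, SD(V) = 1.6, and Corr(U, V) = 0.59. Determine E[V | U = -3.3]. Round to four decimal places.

The regression of V on U has slope ρ·σ_V/σ_U and passes through (μ_U, μ_V).
E[V | U=-3.3] = -3.8 + (0.59)·(1.6/3.0)·(-3.3 − (-0.4)) = -3.8 + (0.31467)·(-2.9) = -4.7125.

-4.7125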